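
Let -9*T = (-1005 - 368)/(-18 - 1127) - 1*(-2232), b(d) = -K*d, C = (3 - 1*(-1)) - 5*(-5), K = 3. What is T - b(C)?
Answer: -1660478/10305 ≈ -161.13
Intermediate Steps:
C = 29 (C = (3 + 1) + 25 = 4 + 25 = 29)
b(d) = -3*d
T = -2557013/10305 (T = -((-1005 - 368)/(-18 - 1127) - 1*(-2232))/9 = -(-1373/(-1145) + 2232)/9 = -(-1373*(-1/1145) + 2232)/9 = -(1373/1145 + 2232)/9 = -⅑*2557013/1145 = -2557013/10305 ≈ -248.13)
T - b(C) = -2557013/10305 - (-3)*29 = -2557013/10305 - 1*(-87) = -2557013/10305 + 87 = -1660478/10305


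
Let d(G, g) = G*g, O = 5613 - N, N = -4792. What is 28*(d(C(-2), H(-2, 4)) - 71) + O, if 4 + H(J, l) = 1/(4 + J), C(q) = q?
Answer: 8613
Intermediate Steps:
H(J, l) = -4 + 1/(4 + J)
O = 10405 (O = 5613 - 1*(-4792) = 5613 + 4792 = 10405)
28*(d(C(-2), H(-2, 4)) - 71) + O = 28*(-2*(-15 - 4*(-2))/(4 - 2) - 71) + 10405 = 28*(-2*(-15 + 8)/2 - 71) + 10405 = 28*(-(-7) - 71) + 10405 = 28*(-2*(-7/2) - 71) + 10405 = 28*(7 - 71) + 10405 = 28*(-64) + 10405 = -1792 + 10405 = 8613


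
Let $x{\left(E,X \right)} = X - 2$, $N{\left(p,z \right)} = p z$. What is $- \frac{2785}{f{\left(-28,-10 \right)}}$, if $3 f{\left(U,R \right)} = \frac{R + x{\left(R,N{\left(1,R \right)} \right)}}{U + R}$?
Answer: $- \frac{158745}{11} \approx -14431.0$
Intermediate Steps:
$x{\left(E,X \right)} = -2 + X$
$f{\left(U,R \right)} = \frac{-2 + 2 R}{3 \left(R + U\right)}$ ($f{\left(U,R \right)} = \frac{\left(R + \left(-2 + 1 R\right)\right) \frac{1}{U + R}}{3} = \frac{\left(R + \left(-2 + R\right)\right) \frac{1}{R + U}}{3} = \frac{\left(-2 + 2 R\right) \frac{1}{R + U}}{3} = \frac{\frac{1}{R + U} \left(-2 + 2 R\right)}{3} = \frac{-2 + 2 R}{3 \left(R + U\right)}$)
$- \frac{2785}{f{\left(-28,-10 \right)}} = - \frac{2785}{\frac{2}{3} \frac{1}{-10 - 28} \left(-1 - 10\right)} = - \frac{2785}{\frac{2}{3} \frac{1}{-38} \left(-11\right)} = - \frac{2785}{\frac{2}{3} \left(- \frac{1}{38}\right) \left(-11\right)} = - \frac{2785}{\frac{11}{57}} = \left(-2785\right) \frac{57}{11} = - \frac{158745}{11}$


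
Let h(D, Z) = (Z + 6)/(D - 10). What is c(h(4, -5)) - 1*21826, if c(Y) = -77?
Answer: -21903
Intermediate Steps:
h(D, Z) = (6 + Z)/(-10 + D)
c(h(4, -5)) - 1*21826 = -77 - 1*21826 = -77 - 21826 = -21903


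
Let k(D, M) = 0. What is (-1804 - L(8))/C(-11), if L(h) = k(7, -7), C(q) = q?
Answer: 164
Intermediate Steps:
L(h) = 0
(-1804 - L(8))/C(-11) = (-1804 - 1*0)/(-11) = (-1804 + 0)*(-1/11) = -1804*(-1/11) = 164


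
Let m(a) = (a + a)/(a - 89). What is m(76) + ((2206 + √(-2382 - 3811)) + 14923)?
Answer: 222525/13 + I*√6193 ≈ 17117.0 + 78.696*I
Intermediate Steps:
m(a) = 2*a/(-89 + a) (m(a) = (2*a)/(-89 + a) = 2*a/(-89 + a))
m(76) + ((2206 + √(-2382 - 3811)) + 14923) = 2*76/(-89 + 76) + ((2206 + √(-2382 - 3811)) + 14923) = 2*76/(-13) + ((2206 + √(-6193)) + 14923) = 2*76*(-1/13) + ((2206 + I*√6193) + 14923) = -152/13 + (17129 + I*√6193) = 222525/13 + I*√6193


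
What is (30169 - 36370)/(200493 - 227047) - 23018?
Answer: -611213771/26554 ≈ -23018.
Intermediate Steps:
(30169 - 36370)/(200493 - 227047) - 23018 = -6201/(-26554) - 23018 = -6201*(-1/26554) - 23018 = 6201/26554 - 23018 = -611213771/26554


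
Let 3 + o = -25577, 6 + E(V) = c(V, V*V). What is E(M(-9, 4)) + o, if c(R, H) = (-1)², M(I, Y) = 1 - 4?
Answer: -25585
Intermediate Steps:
M(I, Y) = -3
c(R, H) = 1
E(V) = -5 (E(V) = -6 + 1 = -5)
o = -25580 (o = -3 - 25577 = -25580)
E(M(-9, 4)) + o = -5 - 25580 = -25585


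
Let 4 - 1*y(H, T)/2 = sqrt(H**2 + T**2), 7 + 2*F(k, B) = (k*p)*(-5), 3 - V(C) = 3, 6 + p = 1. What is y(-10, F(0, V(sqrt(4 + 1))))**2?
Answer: (8 - sqrt(449))**2 ≈ 173.97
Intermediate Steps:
p = -5 (p = -6 + 1 = -5)
V(C) = 0 (V(C) = 3 - 1*3 = 3 - 3 = 0)
F(k, B) = -7/2 + 25*k/2 (F(k, B) = -7/2 + ((k*(-5))*(-5))/2 = -7/2 + (-5*k*(-5))/2 = -7/2 + (25*k)/2 = -7/2 + 25*k/2)
y(H, T) = 8 - 2*sqrt(H**2 + T**2)
y(-10, F(0, V(sqrt(4 + 1))))**2 = (8 - 2*sqrt((-10)**2 + (-7/2 + (25/2)*0)**2))**2 = (8 - 2*sqrt(100 + (-7/2 + 0)**2))**2 = (8 - 2*sqrt(100 + (-7/2)**2))**2 = (8 - 2*sqrt(100 + 49/4))**2 = (8 - sqrt(449))**2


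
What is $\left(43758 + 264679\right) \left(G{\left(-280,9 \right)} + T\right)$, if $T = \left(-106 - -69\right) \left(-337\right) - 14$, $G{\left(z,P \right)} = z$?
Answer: $3755220475$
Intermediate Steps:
$T = 12455$ ($T = \left(-106 + 69\right) \left(-337\right) - 14 = \left(-37\right) \left(-337\right) - 14 = 12469 - 14 = 12455$)
$\left(43758 + 264679\right) \left(G{\left(-280,9 \right)} + T\right) = \left(43758 + 264679\right) \left(-280 + 12455\right) = 308437 \cdot 12175 = 3755220475$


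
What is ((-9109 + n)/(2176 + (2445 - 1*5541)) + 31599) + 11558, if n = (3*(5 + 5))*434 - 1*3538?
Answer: 39704067/920 ≈ 43157.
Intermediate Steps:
n = 9482 (n = (3*10)*434 - 3538 = 30*434 - 3538 = 13020 - 3538 = 9482)
((-9109 + n)/(2176 + (2445 - 1*5541)) + 31599) + 11558 = ((-9109 + 9482)/(2176 + (2445 - 1*5541)) + 31599) + 11558 = (373/(2176 + (2445 - 5541)) + 31599) + 11558 = (373/(2176 - 3096) + 31599) + 11558 = (373/(-920) + 31599) + 11558 = (373*(-1/920) + 31599) + 11558 = (-373/920 + 31599) + 11558 = 29070707/920 + 11558 = 39704067/920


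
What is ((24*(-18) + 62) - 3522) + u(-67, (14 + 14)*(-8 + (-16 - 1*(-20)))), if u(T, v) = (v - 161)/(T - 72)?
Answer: -540715/139 ≈ -3890.0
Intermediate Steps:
u(T, v) = (-161 + v)/(-72 + T)
((24*(-18) + 62) - 3522) + u(-67, (14 + 14)*(-8 + (-16 - 1*(-20)))) = ((24*(-18) + 62) - 3522) + (-161 + (14 + 14)*(-8 + (-16 - 1*(-20))))/(-72 - 67) = ((-432 + 62) - 3522) + (-161 + 28*(-8 + (-16 + 20)))/(-139) = (-370 - 3522) - (-161 + 28*(-8 + 4))/139 = -3892 - (-161 + 28*(-4))/139 = -3892 - (-161 - 112)/139 = -3892 - 1/139*(-273) = -3892 + 273/139 = -540715/139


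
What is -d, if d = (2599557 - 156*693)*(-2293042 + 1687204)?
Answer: 1509414479262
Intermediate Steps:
d = -1509414479262 (d = (2599557 - 108108)*(-605838) = 2491449*(-605838) = -1509414479262)
-d = -1*(-1509414479262) = 1509414479262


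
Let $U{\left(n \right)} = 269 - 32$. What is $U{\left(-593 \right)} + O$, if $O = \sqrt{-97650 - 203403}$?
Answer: $237 + i \sqrt{301053} \approx 237.0 + 548.68 i$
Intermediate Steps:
$U{\left(n \right)} = 237$
$O = i \sqrt{301053}$ ($O = \sqrt{-301053} = i \sqrt{301053} \approx 548.68 i$)
$U{\left(-593 \right)} + O = 237 + i \sqrt{301053}$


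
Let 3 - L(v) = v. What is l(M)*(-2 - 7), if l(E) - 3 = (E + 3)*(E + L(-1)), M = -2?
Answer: -45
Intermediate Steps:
L(v) = 3 - v
l(E) = 3 + (3 + E)*(4 + E) (l(E) = 3 + (E + 3)*(E + (3 - 1*(-1))) = 3 + (3 + E)*(E + (3 + 1)) = 3 + (3 + E)*(E + 4) = 3 + (3 + E)*(4 + E))
l(M)*(-2 - 7) = (15 + (-2)² + 7*(-2))*(-2 - 7) = (15 + 4 - 14)*(-9) = 5*(-9) = -45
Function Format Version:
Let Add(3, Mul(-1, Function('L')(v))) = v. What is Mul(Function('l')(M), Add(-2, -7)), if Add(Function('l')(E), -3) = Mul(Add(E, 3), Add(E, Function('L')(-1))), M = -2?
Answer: -45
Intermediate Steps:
Function('L')(v) = Add(3, Mul(-1, v))
Function('l')(E) = Add(3, Mul(Add(3, E), Add(4, E))) (Function('l')(E) = Add(3, Mul(Add(E, 3), Add(E, Add(3, Mul(-1, -1))))) = Add(3, Mul(Add(3, E), Add(E, Add(3, 1)))) = Add(3, Mul(Add(3, E), Add(E, 4))) = Add(3, Mul(Add(3, E), Add(4, E))))
Mul(Function('l')(M), Add(-2, -7)) = Mul(Add(15, Pow(-2, 2), Mul(7, -2)), Add(-2, -7)) = Mul(Add(15, 4, -14), -9) = Mul(5, -9) = -45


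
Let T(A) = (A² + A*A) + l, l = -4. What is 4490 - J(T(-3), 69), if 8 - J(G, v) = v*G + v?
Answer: 5517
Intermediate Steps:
T(A) = -4 + 2*A² (T(A) = (A² + A*A) - 4 = (A² + A²) - 4 = 2*A² - 4 = -4 + 2*A²)
J(G, v) = 8 - v - G*v (J(G, v) = 8 - (v*G + v) = 8 - (G*v + v) = 8 - (v + G*v) = 8 + (-v - G*v) = 8 - v - G*v)
4490 - J(T(-3), 69) = 4490 - (8 - 1*69 - 1*(-4 + 2*(-3)²)*69) = 4490 - (8 - 69 - 1*(-4 + 2*9)*69) = 4490 - (8 - 69 - 1*(-4 + 18)*69) = 4490 - (8 - 69 - 1*14*69) = 4490 - (8 - 69 - 966) = 4490 - 1*(-1027) = 4490 + 1027 = 5517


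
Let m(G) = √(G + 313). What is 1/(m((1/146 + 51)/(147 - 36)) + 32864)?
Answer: 532593984/17503163610251 - 5*√3293010582/17503163610251 ≈ 3.0412e-5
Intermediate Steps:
m(G) = √(313 + G)
1/(m((1/146 + 51)/(147 - 36)) + 32864) = 1/(√(313 + (1/146 + 51)/(147 - 36)) + 32864) = 1/(√(313 + (1/146 + 51)/111) + 32864) = 1/(√(313 + (7447/146)*(1/111)) + 32864) = 1/(√(313 + 7447/16206) + 32864) = 1/(√(5079925/16206) + 32864) = 1/(5*√3293010582/16206 + 32864) = 1/(32864 + 5*√3293010582/16206)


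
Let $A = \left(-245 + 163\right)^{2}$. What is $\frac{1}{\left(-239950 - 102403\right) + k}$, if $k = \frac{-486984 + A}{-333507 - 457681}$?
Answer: $- \frac{197797}{67716276276} \approx -2.921 \cdot 10^{-6}$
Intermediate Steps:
$A = 6724$ ($A = \left(-82\right)^{2} = 6724$)
$k = \frac{120065}{197797}$ ($k = \frac{-486984 + 6724}{-333507 - 457681} = - \frac{480260}{-791188} = \left(-480260\right) \left(- \frac{1}{791188}\right) = \frac{120065}{197797} \approx 0.60701$)
$\frac{1}{\left(-239950 - 102403\right) + k} = \frac{1}{\left(-239950 - 102403\right) + \frac{120065}{197797}} = \frac{1}{-342353 + \frac{120065}{197797}} = \frac{1}{- \frac{67716276276}{197797}} = - \frac{197797}{67716276276}$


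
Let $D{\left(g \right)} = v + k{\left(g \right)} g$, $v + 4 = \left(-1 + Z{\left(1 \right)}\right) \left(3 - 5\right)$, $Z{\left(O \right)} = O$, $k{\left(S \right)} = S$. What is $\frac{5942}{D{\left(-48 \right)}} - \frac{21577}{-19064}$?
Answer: $\frac{40726347}{10961800} \approx 3.7153$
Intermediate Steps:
$v = -4$ ($v = -4 + \left(-1 + 1\right) \left(3 - 5\right) = -4 + 0 \left(-2\right) = -4 + 0 = -4$)
$D{\left(g \right)} = -4 + g^{2}$ ($D{\left(g \right)} = -4 + g g = -4 + g^{2}$)
$\frac{5942}{D{\left(-48 \right)}} - \frac{21577}{-19064} = \frac{5942}{-4 + \left(-48\right)^{2}} - \frac{21577}{-19064} = \frac{5942}{-4 + 2304} - - \frac{21577}{19064} = \frac{5942}{2300} + \frac{21577}{19064} = 5942 \cdot \frac{1}{2300} + \frac{21577}{19064} = \frac{2971}{1150} + \frac{21577}{19064} = \frac{40726347}{10961800}$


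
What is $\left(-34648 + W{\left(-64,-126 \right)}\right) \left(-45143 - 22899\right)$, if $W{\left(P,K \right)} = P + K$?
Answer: $2370447196$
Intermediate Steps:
$W{\left(P,K \right)} = K + P$
$\left(-34648 + W{\left(-64,-126 \right)}\right) \left(-45143 - 22899\right) = \left(-34648 - 190\right) \left(-45143 - 22899\right) = \left(-34648 - 190\right) \left(-68042\right) = \left(-34838\right) \left(-68042\right) = 2370447196$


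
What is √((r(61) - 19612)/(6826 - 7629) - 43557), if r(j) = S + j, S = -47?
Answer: I*√28070208419/803 ≈ 208.64*I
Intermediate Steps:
r(j) = -47 + j
√((r(61) - 19612)/(6826 - 7629) - 43557) = √(((-47 + 61) - 19612)/(6826 - 7629) - 43557) = √((14 - 19612)/(-803) - 43557) = √(-19598*(-1/803) - 43557) = √(19598/803 - 43557) = √(-34956673/803) = I*√28070208419/803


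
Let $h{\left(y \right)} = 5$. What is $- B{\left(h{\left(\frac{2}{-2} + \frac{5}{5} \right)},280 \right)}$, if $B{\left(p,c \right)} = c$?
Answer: $-280$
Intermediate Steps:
$- B{\left(h{\left(\frac{2}{-2} + \frac{5}{5} \right)},280 \right)} = \left(-1\right) 280 = -280$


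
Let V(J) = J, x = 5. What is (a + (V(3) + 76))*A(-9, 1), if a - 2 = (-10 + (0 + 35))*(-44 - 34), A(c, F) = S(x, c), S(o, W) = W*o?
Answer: 84105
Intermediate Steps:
A(c, F) = 5*c (A(c, F) = c*5 = 5*c)
a = -1948 (a = 2 + (-10 + (0 + 35))*(-44 - 34) = 2 + (-10 + 35)*(-78) = 2 + 25*(-78) = 2 - 1950 = -1948)
(a + (V(3) + 76))*A(-9, 1) = (-1948 + (3 + 76))*(5*(-9)) = (-1948 + 79)*(-45) = -1869*(-45) = 84105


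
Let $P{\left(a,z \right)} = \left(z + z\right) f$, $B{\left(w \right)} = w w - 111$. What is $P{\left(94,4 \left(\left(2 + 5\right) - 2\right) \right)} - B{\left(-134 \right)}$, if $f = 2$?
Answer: $-17765$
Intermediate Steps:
$B{\left(w \right)} = -111 + w^{2}$ ($B{\left(w \right)} = w^{2} - 111 = -111 + w^{2}$)
$P{\left(a,z \right)} = 4 z$ ($P{\left(a,z \right)} = \left(z + z\right) 2 = 2 z 2 = 4 z$)
$P{\left(94,4 \left(\left(2 + 5\right) - 2\right) \right)} - B{\left(-134 \right)} = 4 \cdot 4 \left(\left(2 + 5\right) - 2\right) - \left(-111 + \left(-134\right)^{2}\right) = 4 \cdot 4 \left(7 - 2\right) - \left(-111 + 17956\right) = 4 \cdot 4 \cdot 5 - 17845 = 4 \cdot 20 - 17845 = 80 - 17845 = -17765$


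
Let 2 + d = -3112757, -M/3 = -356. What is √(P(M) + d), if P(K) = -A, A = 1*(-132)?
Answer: 7*I*√63523 ≈ 1764.3*I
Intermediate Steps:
M = 1068 (M = -3*(-356) = 1068)
d = -3112759 (d = -2 - 3112757 = -3112759)
A = -132
P(K) = 132 (P(K) = -1*(-132) = 132)
√(P(M) + d) = √(132 - 3112759) = √(-3112627) = 7*I*√63523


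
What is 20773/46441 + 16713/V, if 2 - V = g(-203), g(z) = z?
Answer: 780426898/9520405 ≈ 81.974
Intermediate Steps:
V = 205 (V = 2 - 1*(-203) = 2 + 203 = 205)
20773/46441 + 16713/V = 20773/46441 + 16713/205 = 780426898/9520405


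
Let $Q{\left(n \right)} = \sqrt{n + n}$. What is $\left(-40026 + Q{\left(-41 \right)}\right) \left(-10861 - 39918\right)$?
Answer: $2032480254 - 50779 i \sqrt{82} \approx 2.0325 \cdot 10^{9} - 4.5982 \cdot 10^{5} i$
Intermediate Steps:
$Q{\left(n \right)} = \sqrt{2} \sqrt{n}$ ($Q{\left(n \right)} = \sqrt{2 n} = \sqrt{2} \sqrt{n}$)
$\left(-40026 + Q{\left(-41 \right)}\right) \left(-10861 - 39918\right) = \left(-40026 + \sqrt{2} \sqrt{-41}\right) \left(-10861 - 39918\right) = \left(-40026 + \sqrt{2} i \sqrt{41}\right) \left(-50779\right) = \left(-40026 + i \sqrt{82}\right) \left(-50779\right) = 2032480254 - 50779 i \sqrt{82}$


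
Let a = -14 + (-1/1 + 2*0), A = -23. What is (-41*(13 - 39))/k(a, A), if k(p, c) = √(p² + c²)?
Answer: 41*√754/29 ≈ 38.821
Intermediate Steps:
a = -15 (a = -14 + (-1*1 + 0) = -14 + (-1 + 0) = -14 - 1 = -15)
k(p, c) = √(c² + p²)
(-41*(13 - 39))/k(a, A) = (-41*(13 - 39))/(√((-23)² + (-15)²)) = (-41*(-26))/(√(529 + 225)) = 1066/(√754) = 1066*(√754/754) = 41*√754/29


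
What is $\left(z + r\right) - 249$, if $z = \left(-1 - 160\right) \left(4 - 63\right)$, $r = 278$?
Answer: $9528$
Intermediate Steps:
$z = 9499$ ($z = \left(-161\right) \left(-59\right) = 9499$)
$\left(z + r\right) - 249 = \left(9499 + 278\right) - 249 = 9777 - 249 = 9528$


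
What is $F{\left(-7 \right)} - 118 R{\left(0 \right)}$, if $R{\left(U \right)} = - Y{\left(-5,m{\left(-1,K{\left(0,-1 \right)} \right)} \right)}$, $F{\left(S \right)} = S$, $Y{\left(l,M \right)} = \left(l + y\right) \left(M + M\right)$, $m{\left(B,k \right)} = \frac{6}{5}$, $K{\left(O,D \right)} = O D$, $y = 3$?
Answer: $- \frac{2867}{5} \approx -573.4$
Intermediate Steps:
$K{\left(O,D \right)} = D O$
$m{\left(B,k \right)} = \frac{6}{5}$ ($m{\left(B,k \right)} = 6 \cdot \frac{1}{5} = \frac{6}{5}$)
$Y{\left(l,M \right)} = 2 M \left(3 + l\right)$ ($Y{\left(l,M \right)} = \left(l + 3\right) \left(M + M\right) = \left(3 + l\right) 2 M = 2 M \left(3 + l\right)$)
$R{\left(U \right)} = \frac{24}{5}$ ($R{\left(U \right)} = - \frac{2 \cdot 6 \left(3 - 5\right)}{5} = - \frac{2 \cdot 6 \left(-2\right)}{5} = \left(-1\right) \left(- \frac{24}{5}\right) = \frac{24}{5}$)
$F{\left(-7 \right)} - 118 R{\left(0 \right)} = -7 - \frac{2832}{5} = - \frac{2867}{5}$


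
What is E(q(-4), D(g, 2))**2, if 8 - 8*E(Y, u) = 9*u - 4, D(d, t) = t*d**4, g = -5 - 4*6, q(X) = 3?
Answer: 40519883063529/16 ≈ 2.5325e+12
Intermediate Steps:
g = -29 (g = -5 - 24 = -29)
E(Y, u) = 3/2 - 9*u/8 (E(Y, u) = 1 - (9*u - 4)/8 = 1 - (-4 + 9*u)/8 = 1 + (1/2 - 9*u/8) = 3/2 - 9*u/8)
E(q(-4), D(g, 2))**2 = (3/2 - 9*(-29)**4/4)**2 = (3/2 - 9*707281/4)**2 = (3/2 - 9/8*1414562)**2 = (3/2 - 6365529/4)**2 = (-6365523/4)**2 = 40519883063529/16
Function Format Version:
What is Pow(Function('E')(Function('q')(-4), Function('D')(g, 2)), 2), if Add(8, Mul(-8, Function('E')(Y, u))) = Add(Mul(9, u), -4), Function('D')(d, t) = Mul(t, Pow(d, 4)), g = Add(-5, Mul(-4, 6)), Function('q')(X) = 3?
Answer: Rational(40519883063529, 16) ≈ 2.5325e+12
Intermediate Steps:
g = -29 (g = Add(-5, -24) = -29)
Function('E')(Y, u) = Add(Rational(3, 2), Mul(Rational(-9, 8), u)) (Function('E')(Y, u) = Add(1, Mul(Rational(-1, 8), Add(Mul(9, u), -4))) = Add(1, Mul(Rational(-1, 8), Add(-4, Mul(9, u)))) = Add(1, Add(Rational(1, 2), Mul(Rational(-9, 8), u))) = Add(Rational(3, 2), Mul(Rational(-9, 8), u)))
Pow(Function('E')(Function('q')(-4), Function('D')(g, 2)), 2) = Pow(Add(Rational(3, 2), Mul(Rational(-9, 8), Mul(2, Pow(-29, 4)))), 2) = Pow(Add(Rational(3, 2), Mul(Rational(-9, 8), Mul(2, 707281))), 2) = Pow(Add(Rational(3, 2), Mul(Rational(-9, 8), 1414562)), 2) = Pow(Add(Rational(3, 2), Rational(-6365529, 4)), 2) = Pow(Rational(-6365523, 4), 2) = Rational(40519883063529, 16)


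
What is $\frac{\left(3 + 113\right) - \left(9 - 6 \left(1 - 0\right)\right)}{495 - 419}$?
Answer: $\frac{113}{76} \approx 1.4868$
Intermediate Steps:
$\frac{\left(3 + 113\right) - \left(9 - 6 \left(1 - 0\right)\right)}{495 - 419} = \frac{116 - \left(9 - 6 \left(1 + 0\right)\right)}{76} = \left(116 + \left(6 \cdot 1 - 9\right)\right) \frac{1}{76} = \left(116 + \left(6 - 9\right)\right) \frac{1}{76} = \left(116 - 3\right) \frac{1}{76} = 113 \cdot \frac{1}{76} = \frac{113}{76}$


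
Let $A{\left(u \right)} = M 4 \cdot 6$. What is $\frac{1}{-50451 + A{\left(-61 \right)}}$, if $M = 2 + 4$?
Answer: $- \frac{1}{50307} \approx -1.9878 \cdot 10^{-5}$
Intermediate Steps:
$M = 6$
$A{\left(u \right)} = 144$ ($A{\left(u \right)} = 6 \cdot 4 \cdot 6 = 24 \cdot 6 = 144$)
$\frac{1}{-50451 + A{\left(-61 \right)}} = \frac{1}{-50451 + 144} = \frac{1}{-50307} = - \frac{1}{50307}$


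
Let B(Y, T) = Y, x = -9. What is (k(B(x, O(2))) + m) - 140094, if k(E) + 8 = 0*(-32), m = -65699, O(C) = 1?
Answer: -205801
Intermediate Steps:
k(E) = -8 (k(E) = -8 + 0*(-32) = -8 + 0 = -8)
(k(B(x, O(2))) + m) - 140094 = (-8 - 65699) - 140094 = -65707 - 140094 = -205801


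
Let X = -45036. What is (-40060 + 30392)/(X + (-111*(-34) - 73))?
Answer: 9668/41335 ≈ 0.23389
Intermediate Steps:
(-40060 + 30392)/(X + (-111*(-34) - 73)) = (-40060 + 30392)/(-45036 + (-111*(-34) - 73)) = -9668/(-45036 + (3774 - 73)) = -9668/(-45036 + 3701) = -9668/(-41335) = -9668*(-1/41335) = 9668/41335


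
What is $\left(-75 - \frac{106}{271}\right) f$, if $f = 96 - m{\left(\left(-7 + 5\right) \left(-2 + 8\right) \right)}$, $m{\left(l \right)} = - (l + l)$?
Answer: $- \frac{1471032}{271} \approx -5428.2$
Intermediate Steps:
$m{\left(l \right)} = - 2 l$
$f = 72$ ($f = 96 - - 2 \left(-7 + 5\right) \left(-2 + 8\right) = 96 - - 2 \left(\left(-2\right) 6\right) = 96 - \left(-2\right) \left(-12\right) = 96 - 24 = 72$)
$\left(-75 - \frac{106}{271}\right) f = \left(-75 - \frac{106}{271}\right) 72 = \left(- \frac{20431}{271}\right) 72 = - \frac{1471032}{271}$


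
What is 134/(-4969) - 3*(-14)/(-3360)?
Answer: -15689/397520 ≈ -0.039467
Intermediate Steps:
134/(-4969) - 3*(-14)/(-3360) = 134*(-1/4969) + 42*(-1/3360) = -134/4969 - 1/80 = -15689/397520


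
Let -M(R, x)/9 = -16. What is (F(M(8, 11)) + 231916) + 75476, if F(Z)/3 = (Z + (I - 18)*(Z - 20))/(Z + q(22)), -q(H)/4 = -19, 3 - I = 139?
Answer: 16892346/55 ≈ 3.0713e+5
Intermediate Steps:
I = -136 (I = 3 - 1*139 = 3 - 139 = -136)
M(R, x) = 144 (M(R, x) = -9*(-16) = 144)
q(H) = 76 (q(H) = -4*(-19) = 76)
F(Z) = 3*(3080 - 153*Z)/(76 + Z) (F(Z) = 3*((Z + (-136 - 18)*(Z - 20))/(Z + 76)) = 3*((Z - 154*(-20 + Z))/(76 + Z)) = 3*((Z + (3080 - 154*Z))/(76 + Z)) = 3*((3080 - 153*Z)/(76 + Z)) = 3*(3080 - 153*Z)/(76 + Z))
(F(M(8, 11)) + 231916) + 75476 = (3*(3080 - 153*144)/(76 + 144) + 231916) + 75476 = (3*(3080 - 22032)/220 + 231916) + 75476 = (3*(1/220)*(-18952) + 231916) + 75476 = (-14214/55 + 231916) + 75476 = 12741166/55 + 75476 = 16892346/55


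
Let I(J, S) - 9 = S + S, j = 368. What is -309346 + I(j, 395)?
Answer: -308547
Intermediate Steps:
I(J, S) = 9 + 2*S (I(J, S) = 9 + (S + S) = 9 + 2*S)
-309346 + I(j, 395) = -309346 + (9 + 2*395) = -309346 + (9 + 790) = -309346 + 799 = -308547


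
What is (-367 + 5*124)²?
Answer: 64009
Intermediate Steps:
(-367 + 5*124)² = (-367 + 620)² = 253² = 64009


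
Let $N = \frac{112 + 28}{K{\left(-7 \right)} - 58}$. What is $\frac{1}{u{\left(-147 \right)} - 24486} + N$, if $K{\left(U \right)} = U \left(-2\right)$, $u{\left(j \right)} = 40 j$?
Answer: $- \frac{1062821}{334026} \approx -3.1819$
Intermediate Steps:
$K{\left(U \right)} = - 2 U$
$N = - \frac{35}{11}$ ($N = \frac{112 + 28}{\left(-2\right) \left(-7\right) - 58} = \frac{140}{14 - 58} = \frac{140}{-44} = 140 \left(- \frac{1}{44}\right) = - \frac{35}{11} \approx -3.1818$)
$\frac{1}{u{\left(-147 \right)} - 24486} + N = \frac{1}{40 \left(-147\right) - 24486} - \frac{35}{11} = \frac{1}{-5880 - 24486} - \frac{35}{11} = \frac{1}{-30366} - \frac{35}{11} = - \frac{1}{30366} - \frac{35}{11} = - \frac{1062821}{334026}$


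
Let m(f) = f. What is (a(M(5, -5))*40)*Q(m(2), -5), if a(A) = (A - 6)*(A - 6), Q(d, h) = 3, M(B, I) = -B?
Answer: 14520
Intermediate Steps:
a(A) = (-6 + A)**2 (a(A) = (-6 + A)*(-6 + A) = (-6 + A)**2)
(a(M(5, -5))*40)*Q(m(2), -5) = ((-6 - 1*5)**2*40)*3 = ((-6 - 5)**2*40)*3 = ((-11)**2*40)*3 = (121*40)*3 = 4840*3 = 14520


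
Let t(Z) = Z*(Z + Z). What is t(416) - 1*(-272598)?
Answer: 618710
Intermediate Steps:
t(Z) = 2*Z² (t(Z) = Z*(2*Z) = 2*Z²)
t(416) - 1*(-272598) = 2*416² - 1*(-272598) = 2*173056 + 272598 = 346112 + 272598 = 618710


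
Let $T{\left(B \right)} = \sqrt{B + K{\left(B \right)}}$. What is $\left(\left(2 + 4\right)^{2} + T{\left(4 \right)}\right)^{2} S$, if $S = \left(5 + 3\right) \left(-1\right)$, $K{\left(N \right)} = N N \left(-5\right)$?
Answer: $-9760 - 1152 i \sqrt{19} \approx -9760.0 - 5021.5 i$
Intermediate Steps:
$K{\left(N \right)} = - 5 N^{2}$ ($K{\left(N \right)} = N^{2} \left(-5\right) = - 5 N^{2}$)
$T{\left(B \right)} = \sqrt{B - 5 B^{2}}$
$S = -8$ ($S = 8 \left(-1\right) = -8$)
$\left(\left(2 + 4\right)^{2} + T{\left(4 \right)}\right)^{2} S = \left(\left(2 + 4\right)^{2} + \sqrt{4 \left(1 - 20\right)}\right)^{2} \left(-8\right) = \left(6^{2} + \sqrt{4 \left(1 - 20\right)}\right)^{2} \left(-8\right) = \left(36 + \sqrt{4 \left(-19\right)}\right)^{2} \left(-8\right) = \left(36 + \sqrt{-76}\right)^{2} \left(-8\right) = \left(36 + 2 i \sqrt{19}\right)^{2} \left(-8\right) = - 8 \left(36 + 2 i \sqrt{19}\right)^{2}$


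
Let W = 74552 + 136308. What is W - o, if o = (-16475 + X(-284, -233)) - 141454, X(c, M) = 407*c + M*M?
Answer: 430088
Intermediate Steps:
X(c, M) = M² + 407*c (X(c, M) = 407*c + M² = M² + 407*c)
o = -219228 (o = (-16475 + ((-233)² + 407*(-284))) - 141454 = (-16475 + (54289 - 115588)) - 141454 = (-16475 - 61299) - 141454 = -77774 - 141454 = -219228)
W = 210860
W - o = 210860 - 1*(-219228) = 210860 + 219228 = 430088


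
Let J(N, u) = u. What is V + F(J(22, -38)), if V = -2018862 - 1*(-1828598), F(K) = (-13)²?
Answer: -190095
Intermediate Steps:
F(K) = 169
V = -190264 (V = -2018862 + 1828598 = -190264)
V + F(J(22, -38)) = -190264 + 169 = -190095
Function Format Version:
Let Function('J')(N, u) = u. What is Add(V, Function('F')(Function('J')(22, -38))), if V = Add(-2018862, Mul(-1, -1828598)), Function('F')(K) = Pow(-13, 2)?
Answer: -190095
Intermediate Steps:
Function('F')(K) = 169
V = -190264 (V = Add(-2018862, 1828598) = -190264)
Add(V, Function('F')(Function('J')(22, -38))) = Add(-190264, 169) = -190095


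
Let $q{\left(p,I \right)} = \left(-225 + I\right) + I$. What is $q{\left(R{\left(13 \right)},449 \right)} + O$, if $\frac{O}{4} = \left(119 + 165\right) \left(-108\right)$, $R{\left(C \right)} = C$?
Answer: $-122015$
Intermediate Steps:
$q{\left(p,I \right)} = -225 + 2 I$
$O = -122688$ ($O = 4 \left(119 + 165\right) \left(-108\right) = 4 \cdot 284 \left(-108\right) = 4 \left(-30672\right) = -122688$)
$q{\left(R{\left(13 \right)},449 \right)} + O = \left(-225 + 2 \cdot 449\right) - 122688 = \left(-225 + 898\right) - 122688 = 673 - 122688 = -122015$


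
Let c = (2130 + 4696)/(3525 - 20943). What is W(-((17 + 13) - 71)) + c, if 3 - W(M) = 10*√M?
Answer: 22714/8709 - 10*√41 ≈ -61.423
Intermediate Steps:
W(M) = 3 - 10*√M
c = -3413/8709 (c = 6826/(-17418) = 6826*(-1/17418) = -3413/8709 ≈ -0.39189)
W(-((17 + 13) - 71)) + c = (3 - 10*√41) - 3413/8709 = 22714/8709 - 10*√41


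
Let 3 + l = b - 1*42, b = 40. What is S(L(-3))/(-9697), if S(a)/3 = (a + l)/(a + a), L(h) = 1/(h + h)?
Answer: -93/19394 ≈ -0.0047953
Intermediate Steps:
L(h) = 1/(2*h)
l = -5 (l = -3 + (40 - 1*42) = -3 + (40 - 42) = -3 - 2 = -5)
S(a) = 3*(-5 + a)/(2*a) (S(a) = 3*((a - 5)/(a + a)) = 3*((-5 + a)/((2*a))) = 3*((-5 + a)*(1/(2*a))) = 3*((-5 + a)/(2*a)) = 3*(-5 + a)/(2*a))
S(L(-3))/(-9697) = (3*(-5 + (1/2)/(-3))/(2*(((1/2)/(-3)))))/(-9697) = (3*(-5 + (1/2)*(-1/3))/(2*(((1/2)*(-1/3)))))*(-1/9697) = (3*(-5 - 1/6)/(2*(-1/6)))*(-1/9697) = ((3/2)*(-6)*(-31/6))*(-1/9697) = (93/2)*(-1/9697) = -93/19394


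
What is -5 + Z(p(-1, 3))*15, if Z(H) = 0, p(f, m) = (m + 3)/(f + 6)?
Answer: -5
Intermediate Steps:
p(f, m) = (3 + m)/(6 + f)
-5 + Z(p(-1, 3))*15 = -5 + 0*15 = -5 + 0 = -5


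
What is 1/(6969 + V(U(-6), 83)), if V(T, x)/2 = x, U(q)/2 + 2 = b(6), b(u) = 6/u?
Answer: 1/7135 ≈ 0.00014015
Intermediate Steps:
U(q) = -2 (U(q) = -4 + 2*(6/6) = -4 + 2*(6*(⅙)) = -4 + 2*1 = -4 + 2 = -2)
V(T, x) = 2*x
1/(6969 + V(U(-6), 83)) = 1/(6969 + 2*83) = 1/(6969 + 166) = 1/7135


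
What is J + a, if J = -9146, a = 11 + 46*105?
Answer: -4305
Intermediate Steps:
a = 4841 (a = 11 + 4830 = 4841)
J + a = -9146 + 4841 = -4305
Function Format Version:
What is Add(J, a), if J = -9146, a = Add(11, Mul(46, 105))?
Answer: -4305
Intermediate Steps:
a = 4841 (a = Add(11, 4830) = 4841)
Add(J, a) = Add(-9146, 4841) = -4305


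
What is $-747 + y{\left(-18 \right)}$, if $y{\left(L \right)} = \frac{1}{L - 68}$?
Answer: $- \frac{64243}{86} \approx -747.01$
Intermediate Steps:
$y{\left(L \right)} = \frac{1}{-68 + L}$
$-747 + y{\left(-18 \right)} = -747 + \frac{1}{-68 - 18} = -747 + \frac{1}{-86} = -747 - \frac{1}{86} = - \frac{64243}{86}$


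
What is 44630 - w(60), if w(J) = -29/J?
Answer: 2677829/60 ≈ 44631.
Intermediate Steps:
44630 - w(60) = 44630 - (-29)/60 = 44630 - 1*(-29/60) = 44630 + 29/60 = 2677829/60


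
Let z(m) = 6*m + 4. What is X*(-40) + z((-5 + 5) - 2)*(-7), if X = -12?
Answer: 536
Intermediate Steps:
z(m) = 4 + 6*m
X*(-40) + z((-5 + 5) - 2)*(-7) = -12*(-40) + (4 + 6*((-5 + 5) - 2))*(-7) = 480 + (4 + 6*(0 - 2))*(-7) = 480 + (4 + 6*(-2))*(-7) = 480 + (4 - 12)*(-7) = 480 - 8*(-7) = 480 + 56 = 536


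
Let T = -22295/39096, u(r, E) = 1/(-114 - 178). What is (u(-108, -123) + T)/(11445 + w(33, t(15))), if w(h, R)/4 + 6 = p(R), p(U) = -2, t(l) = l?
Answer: -1637309/32572793304 ≈ -5.0266e-5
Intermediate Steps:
u(r, E) = -1/292 (u(r, E) = 1/(-292) = -1/292)
w(h, R) = -32 (w(h, R) = -24 + 4*(-2) = -24 - 8 = -32)
T = -22295/39096 (T = -22295*1/39096 = -22295/39096 ≈ -0.57026)
(u(-108, -123) + T)/(11445 + w(33, t(15))) = (-1/292 - 22295/39096)/(11445 - 32) = -1637309/2854008/11413 = -1637309/2854008*1/11413 = -1637309/32572793304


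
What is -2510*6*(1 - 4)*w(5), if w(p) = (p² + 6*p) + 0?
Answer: 2484900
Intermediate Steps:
w(p) = p² + 6*p
-2510*6*(1 - 4)*w(5) = -2510*6*(1 - 4)*5*(6 + 5) = -2510*6*(-3)*5*11 = -(-45180)*55 = -2510*(-990) = 2484900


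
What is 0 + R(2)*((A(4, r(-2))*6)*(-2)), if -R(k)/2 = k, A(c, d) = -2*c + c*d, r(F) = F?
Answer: -768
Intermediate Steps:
R(k) = -2*k
0 + R(2)*((A(4, r(-2))*6)*(-2)) = 0 + (-2*2)*(((4*(-2 - 2))*6)*(-2)) = 0 - 4*(4*(-4))*6*(-2) = 0 - 4*(-16*6)*(-2) = 0 - (-384)*(-2) = 0 - 4*192 = 0 - 768 = -768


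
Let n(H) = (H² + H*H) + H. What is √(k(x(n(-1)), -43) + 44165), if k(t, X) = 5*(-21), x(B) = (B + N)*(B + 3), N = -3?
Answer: 2*√11015 ≈ 209.90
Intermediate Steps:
n(H) = H + 2*H² (n(H) = (H² + H²) + H = 2*H² + H = H + 2*H²)
x(B) = (-3 + B)*(3 + B) (x(B) = (B - 3)*(B + 3) = (-3 + B)*(3 + B))
k(t, X) = -105
√(k(x(n(-1)), -43) + 44165) = √(-105 + 44165) = √44060 = 2*√11015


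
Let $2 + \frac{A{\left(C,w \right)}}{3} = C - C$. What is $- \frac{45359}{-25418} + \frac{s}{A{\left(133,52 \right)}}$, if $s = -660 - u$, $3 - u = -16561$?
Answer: $\frac{219035893}{76254} \approx 2872.5$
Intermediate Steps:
$u = 16564$ ($u = 3 - -16561 = 3 + 16561 = 16564$)
$A{\left(C,w \right)} = -6$ ($A{\left(C,w \right)} = -6 + 3 \left(C - C\right) = -6 + 3 \cdot 0 = -6 + 0 = -6$)
$s = -17224$ ($s = -660 - 16564 = -17224$)
$- \frac{45359}{-25418} + \frac{s}{A{\left(133,52 \right)}} = - \frac{45359}{-25418} - \frac{17224}{-6} = \left(-45359\right) \left(- \frac{1}{25418}\right) - - \frac{8612}{3} = \frac{45359}{25418} + \frac{8612}{3} = \frac{219035893}{76254}$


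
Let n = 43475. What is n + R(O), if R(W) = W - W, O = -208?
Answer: 43475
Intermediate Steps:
R(W) = 0
n + R(O) = 43475 + 0 = 43475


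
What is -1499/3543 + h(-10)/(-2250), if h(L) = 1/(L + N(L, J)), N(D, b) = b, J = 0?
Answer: -11241319/26572500 ≈ -0.42304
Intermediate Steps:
h(L) = 1/L (h(L) = 1/(L + 0) = 1/L)
-1499/3543 + h(-10)/(-2250) = -1499/3543 + 1/(-10*(-2250)) = -1499*1/3543 - 1/10*(-1/2250) = -1499/3543 + 1/22500 = -11241319/26572500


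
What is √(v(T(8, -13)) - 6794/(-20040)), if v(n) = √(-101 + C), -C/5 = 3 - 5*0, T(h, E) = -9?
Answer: √(8509485 + 50200200*I*√29)/5010 ≈ 2.3574 + 2.2844*I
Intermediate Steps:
C = -15 (C = -5*(3 - 5*0) = -5*(3 + 0) = -5*3 = -15)
v(n) = 2*I*√29 (v(n) = √(-101 - 15) = √(-116) = 2*I*√29)
√(v(T(8, -13)) - 6794/(-20040)) = √(2*I*√29 - 6794/(-20040)) = √(2*I*√29 - 6794*(-1/20040)) = √(2*I*√29 + 3397/10020) = √(3397/10020 + 2*I*√29)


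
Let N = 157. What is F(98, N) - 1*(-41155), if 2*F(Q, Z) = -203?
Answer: 82107/2 ≈ 41054.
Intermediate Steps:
F(Q, Z) = -203/2 (F(Q, Z) = (1/2)*(-203) = -203/2)
F(98, N) - 1*(-41155) = -203/2 - 1*(-41155) = -203/2 + 41155 = 82107/2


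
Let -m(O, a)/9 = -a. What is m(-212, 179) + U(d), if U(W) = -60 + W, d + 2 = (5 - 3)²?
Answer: 1553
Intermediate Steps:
m(O, a) = 9*a (m(O, a) = -(-9)*a = 9*a)
d = 2 (d = -2 + (5 - 3)² = -2 + 2² = -2 + 4 = 2)
m(-212, 179) + U(d) = 9*179 + (-60 + 2) = 1611 - 58 = 1553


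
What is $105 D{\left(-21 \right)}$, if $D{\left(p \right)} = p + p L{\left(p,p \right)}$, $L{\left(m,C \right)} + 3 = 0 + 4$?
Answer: $-4410$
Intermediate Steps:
$L{\left(m,C \right)} = 1$ ($L{\left(m,C \right)} = -3 + \left(0 + 4\right) = -3 + 4 = 1$)
$D{\left(p \right)} = 2 p$ ($D{\left(p \right)} = p + p 1 = p + p = 2 p$)
$105 D{\left(-21 \right)} = 105 \cdot 2 \left(-21\right) = 105 \left(-42\right) = -4410$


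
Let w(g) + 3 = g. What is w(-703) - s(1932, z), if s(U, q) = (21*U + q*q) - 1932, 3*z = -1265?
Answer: -1954339/9 ≈ -2.1715e+5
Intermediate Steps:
z = -1265/3 (z = (⅓)*(-1265) = -1265/3 ≈ -421.67)
s(U, q) = -1932 + q² + 21*U (s(U, q) = (21*U + q²) - 1932 = (q² + 21*U) - 1932 = -1932 + q² + 21*U)
w(g) = -3 + g
w(-703) - s(1932, z) = (-3 - 703) - (-1932 + (-1265/3)² + 21*1932) = -706 - (-1932 + 1600225/9 + 40572) = -706 - 1*1947985/9 = -706 - 1947985/9 = -1954339/9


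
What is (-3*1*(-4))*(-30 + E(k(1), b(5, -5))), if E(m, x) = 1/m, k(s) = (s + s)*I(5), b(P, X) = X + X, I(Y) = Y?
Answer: -1794/5 ≈ -358.80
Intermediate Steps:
b(P, X) = 2*X
k(s) = 10*s (k(s) = (s + s)*5 = (2*s)*5 = 10*s)
(-3*1*(-4))*(-30 + E(k(1), b(5, -5))) = (-3*1*(-4))*(-30 + 1/(10*1)) = (-3*(-4))*(-30 + 1/10) = 12*(-30 + ⅒) = 12*(-299/10) = -1794/5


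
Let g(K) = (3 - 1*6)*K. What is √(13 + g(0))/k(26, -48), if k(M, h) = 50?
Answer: √13/50 ≈ 0.072111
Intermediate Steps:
g(K) = -3*K (g(K) = (3 - 6)*K = -3*K)
√(13 + g(0))/k(26, -48) = √(13 - 3*0)/50 = √(13 + 0)*(1/50) = √13*(1/50) = √13/50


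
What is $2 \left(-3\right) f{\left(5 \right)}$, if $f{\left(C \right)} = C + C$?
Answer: $-60$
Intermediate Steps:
$f{\left(C \right)} = 2 C$
$2 \left(-3\right) f{\left(5 \right)} = 2 \left(-3\right) 2 \cdot 5 = \left(-6\right) 10 = -60$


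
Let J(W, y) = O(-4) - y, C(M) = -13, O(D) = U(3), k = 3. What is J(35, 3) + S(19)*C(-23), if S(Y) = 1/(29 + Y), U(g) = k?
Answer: -13/48 ≈ -0.27083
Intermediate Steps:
U(g) = 3
O(D) = 3
J(W, y) = 3 - y
J(35, 3) + S(19)*C(-23) = (3 - 1*3) - 13/(29 + 19) = (3 - 3) - 13/48 = 0 + (1/48)*(-13) = 0 - 13/48 = -13/48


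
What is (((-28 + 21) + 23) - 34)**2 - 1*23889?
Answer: -23565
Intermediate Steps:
(((-28 + 21) + 23) - 34)**2 - 1*23889 = ((-7 + 23) - 34)**2 - 23889 = (16 - 34)**2 - 23889 = (-18)**2 - 23889 = 324 - 23889 = -23565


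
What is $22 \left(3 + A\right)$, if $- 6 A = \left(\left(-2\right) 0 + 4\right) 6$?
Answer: $-22$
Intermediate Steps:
$A = -4$ ($A = - \frac{\left(\left(-2\right) 0 + 4\right) 6}{6} = - \frac{\left(0 + 4\right) 6}{6} = - \frac{4 \cdot 6}{6} = \left(- \frac{1}{6}\right) 24 = -4$)
$22 \left(3 + A\right) = 22 \left(3 - 4\right) = 22 \left(-1\right) = -22$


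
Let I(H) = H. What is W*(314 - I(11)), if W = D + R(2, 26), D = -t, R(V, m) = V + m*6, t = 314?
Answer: -47268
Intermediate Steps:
R(V, m) = V + 6*m
D = -314 (D = -1*314 = -314)
W = -156 (W = -314 + (2 + 6*26) = -314 + (2 + 156) = -314 + 158 = -156)
W*(314 - I(11)) = -156*(314 - 1*11) = -156*(314 - 11) = -156*303 = -47268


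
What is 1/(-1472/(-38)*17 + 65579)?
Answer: 19/1258513 ≈ 1.5097e-5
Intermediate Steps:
1/(-1472/(-38)*17 + 65579) = 1/(-1472*(-1)/38*17 + 65579) = 1/(-46*(-16/19)*17 + 65579) = 1/((736/19)*17 + 65579) = 1/(12512/19 + 65579) = 1/(1258513/19) = 19/1258513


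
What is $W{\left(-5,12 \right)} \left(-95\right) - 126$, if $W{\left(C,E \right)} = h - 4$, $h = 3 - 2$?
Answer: $159$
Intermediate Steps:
$h = 1$ ($h = 3 - 2 = 1$)
$W{\left(C,E \right)} = -3$ ($W{\left(C,E \right)} = 1 - 4 = -3$)
$W{\left(-5,12 \right)} \left(-95\right) - 126 = \left(-3\right) \left(-95\right) - 126 = 285 - 126 = 159$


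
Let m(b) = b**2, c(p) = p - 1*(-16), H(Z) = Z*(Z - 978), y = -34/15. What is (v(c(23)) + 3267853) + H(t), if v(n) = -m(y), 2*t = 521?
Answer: 2772845201/900 ≈ 3.0809e+6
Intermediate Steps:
t = 521/2 (t = (1/2)*521 = 521/2 ≈ 260.50)
y = -34/15 (y = -34*1/15 = -34/15 ≈ -2.2667)
H(Z) = Z*(-978 + Z)
c(p) = 16 + p (c(p) = p + 16 = 16 + p)
v(n) = -1156/225 (v(n) = -(-34/15)**2 = -1*1156/225 = -1156/225)
(v(c(23)) + 3267853) + H(t) = (-1156/225 + 3267853) + 521*(-978 + 521/2)/2 = 735265769/225 + (521/2)*(-1435/2) = 735265769/225 - 747635/4 = 2772845201/900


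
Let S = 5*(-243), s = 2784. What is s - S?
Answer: 3999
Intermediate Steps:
S = -1215
s - S = 2784 - 1*(-1215) = 2784 + 1215 = 3999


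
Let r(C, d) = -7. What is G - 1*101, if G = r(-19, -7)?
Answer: -108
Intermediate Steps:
G = -7
G - 1*101 = -7 - 1*101 = -7 - 101 = -108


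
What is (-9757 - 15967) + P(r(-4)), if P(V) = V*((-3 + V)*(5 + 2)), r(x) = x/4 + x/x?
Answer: -25724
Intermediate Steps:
r(x) = 1 + x/4 (r(x) = x*(¼) + 1 = x/4 + 1 = 1 + x/4)
P(V) = V*(-21 + 7*V) (P(V) = V*((-3 + V)*7) = V*(-21 + 7*V))
(-9757 - 15967) + P(r(-4)) = (-9757 - 15967) + 7*(1 + (¼)*(-4))*(-3 + (1 + (¼)*(-4))) = -25724 + 7*(1 - 1)*(-3 + (1 - 1)) = -25724 + 7*0*(-3 + 0) = -25724 + 7*0*(-3) = -25724 + 0 = -25724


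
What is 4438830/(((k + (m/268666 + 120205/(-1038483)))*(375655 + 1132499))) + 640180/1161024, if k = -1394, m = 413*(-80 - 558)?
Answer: 60932372613604578367405/110930770794066051404526 ≈ 0.54928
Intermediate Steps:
m = -263494 (m = 413*(-638) = -263494)
4438830/(((k + (m/268666 + 120205/(-1038483)))*(375655 + 1132499))) + 640180/1161024 = 4438830/(((-1394 + (-263494/268666 + 120205/(-1038483)))*(375655 + 1132499))) + 640180/1161024 = 4438830/(((-1394 + (-263494*1/268666 + 120205*(-1/1038483)))*1508154)) + 640180*(1/1161024) = 4438830/(((-1394 + (-131747/134333 - 120205/1038483))*1508154)) + 160045/290256 = 4438830/(((-1394 - 152964518066/139502536839)*1508154)) + 160045/290256 = 4438830/((-194619500871632/139502536839*1508154)) + 160045/290256 = 4438830/(-97838726239185095776/46500845613) + 160045/290256 = 4438830*(-46500845613/97838726239185095776) + 160045/290256 = -103204674266176395/48919363119592547888 + 160045/290256 = 60932372613604578367405/110930770794066051404526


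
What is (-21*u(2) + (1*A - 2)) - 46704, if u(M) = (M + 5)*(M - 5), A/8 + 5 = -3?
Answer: -46329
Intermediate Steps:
A = -64 (A = -40 + 8*(-3) = -40 - 24 = -64)
u(M) = (-5 + M)*(5 + M) (u(M) = (5 + M)*(-5 + M) = (-5 + M)*(5 + M))
(-21*u(2) + (1*A - 2)) - 46704 = (-21*(-25 + 2**2) + (1*(-64) - 2)) - 46704 = (-21*(-25 + 4) + (-64 - 2)) - 46704 = (-21*(-21) - 66) - 46704 = (-7*(-63) - 66) - 46704 = (441 - 66) - 46704 = 375 - 46704 = -46329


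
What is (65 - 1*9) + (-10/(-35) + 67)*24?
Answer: 11696/7 ≈ 1670.9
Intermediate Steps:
(65 - 1*9) + (-10/(-35) + 67)*24 = (65 - 9) + (-10*(-1/35) + 67)*24 = 56 + (2/7 + 67)*24 = 56 + (471/7)*24 = 56 + 11304/7 = 11696/7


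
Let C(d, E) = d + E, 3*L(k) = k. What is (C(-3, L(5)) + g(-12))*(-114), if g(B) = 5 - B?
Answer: -1786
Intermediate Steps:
L(k) = k/3
C(d, E) = E + d
(C(-3, L(5)) + g(-12))*(-114) = (((1/3)*5 - 3) + (5 - 1*(-12)))*(-114) = ((5/3 - 3) + (5 + 12))*(-114) = (-4/3 + 17)*(-114) = (47/3)*(-114) = -1786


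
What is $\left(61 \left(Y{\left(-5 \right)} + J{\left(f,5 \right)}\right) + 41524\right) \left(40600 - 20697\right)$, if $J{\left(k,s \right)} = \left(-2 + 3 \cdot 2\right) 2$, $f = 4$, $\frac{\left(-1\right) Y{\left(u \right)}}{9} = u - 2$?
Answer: $912652065$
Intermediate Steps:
$Y{\left(u \right)} = 18 - 9 u$ ($Y{\left(u \right)} = - 9 \left(u - 2\right) = - 9 \left(-2 + u\right) = 18 - 9 u$)
$J{\left(k,s \right)} = 8$ ($J{\left(k,s \right)} = \left(-2 + 6\right) 2 = 4 \cdot 2 = 8$)
$\left(61 \left(Y{\left(-5 \right)} + J{\left(f,5 \right)}\right) + 41524\right) \left(40600 - 20697\right) = \left(61 \left(\left(18 - -45\right) + 8\right) + 41524\right) \left(40600 - 20697\right) = \left(61 \left(\left(18 + 45\right) + 8\right) + 41524\right) 19903 = \left(61 \left(63 + 8\right) + 41524\right) 19903 = \left(61 \cdot 71 + 41524\right) 19903 = \left(4331 + 41524\right) 19903 = 45855 \cdot 19903 = 912652065$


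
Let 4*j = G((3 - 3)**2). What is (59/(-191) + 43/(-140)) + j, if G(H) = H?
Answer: -16473/26740 ≈ -0.61604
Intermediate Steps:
j = 0 (j = (3 - 3)**2/4 = (1/4)*0**2 = (1/4)*0 = 0)
(59/(-191) + 43/(-140)) + j = (59/(-191) + 43/(-140)) + 0 = (59*(-1/191) + 43*(-1/140)) + 0 = (-59/191 - 43/140) + 0 = -16473/26740 + 0 = -16473/26740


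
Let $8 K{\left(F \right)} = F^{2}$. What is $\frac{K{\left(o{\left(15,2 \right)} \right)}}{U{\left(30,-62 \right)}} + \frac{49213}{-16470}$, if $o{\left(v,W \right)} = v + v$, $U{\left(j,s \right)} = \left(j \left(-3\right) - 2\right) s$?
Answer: $- \frac{278858077}{93944880} \approx -2.9683$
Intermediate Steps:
$U{\left(j,s \right)} = s \left(-2 - 3 j\right)$ ($U{\left(j,s \right)} = \left(- 3 j - 2\right) s = \left(-2 - 3 j\right) s = s \left(-2 - 3 j\right)$)
$o{\left(v,W \right)} = 2 v$
$K{\left(F \right)} = \frac{F^{2}}{8}$
$\frac{K{\left(o{\left(15,2 \right)} \right)}}{U{\left(30,-62 \right)}} + \frac{49213}{-16470} = \frac{\frac{1}{8} \left(2 \cdot 15\right)^{2}}{\left(-1\right) \left(-62\right) \left(2 + 3 \cdot 30\right)} + \frac{49213}{-16470} = \frac{\frac{1}{8} \cdot 30^{2}}{\left(-1\right) \left(-62\right) \left(2 + 90\right)} + 49213 \left(- \frac{1}{16470}\right) = \frac{\frac{1}{8} \cdot 900}{\left(-1\right) \left(-62\right) 92} - \frac{49213}{16470} = \frac{225}{2 \cdot 5704} - \frac{49213}{16470} = \frac{225}{2} \cdot \frac{1}{5704} - \frac{49213}{16470} = \frac{225}{11408} - \frac{49213}{16470} = - \frac{278858077}{93944880}$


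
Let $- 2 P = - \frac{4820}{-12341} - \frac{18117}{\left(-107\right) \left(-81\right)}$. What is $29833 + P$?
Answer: $\frac{236371265617}{7922922} \approx 29834.0$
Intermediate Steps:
$P = \frac{6733591}{7922922}$ ($P = - \frac{- \frac{4820}{-12341} - \frac{18117}{\left(-107\right) \left(-81\right)}}{2} = - \frac{\left(-4820\right) \left(- \frac{1}{12341}\right) - \frac{18117}{8667}}{2} = - \frac{\frac{4820}{12341} - \frac{671}{321}}{2} = \left(- \frac{1}{2}\right) \left(- \frac{6733591}{3961461}\right) = \frac{6733591}{7922922} \approx 0.84989$)
$29833 + P = 29833 + \frac{6733591}{7922922} = \frac{236371265617}{7922922}$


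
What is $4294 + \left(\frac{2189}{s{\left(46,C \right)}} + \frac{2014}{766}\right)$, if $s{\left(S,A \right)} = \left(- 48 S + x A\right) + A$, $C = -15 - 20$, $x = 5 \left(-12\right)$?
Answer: $\frac{21316700}{4979} \approx 4281.3$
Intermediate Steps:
$x = -60$
$C = -35$ ($C = -15 - 20 = -35$)
$s{\left(S,A \right)} = - 59 A - 48 S$ ($s{\left(S,A \right)} = \left(- 48 S - 60 A\right) + A = \left(- 60 A - 48 S\right) + A = - 59 A - 48 S$)
$4294 + \left(\frac{2189}{s{\left(46,C \right)}} + \frac{2014}{766}\right) = 4294 + \left(\frac{2189}{\left(-59\right) \left(-35\right) - 2208} + \frac{2014}{766}\right) = 4294 + \left(\frac{2189}{2065 - 2208} + 2014 \cdot \frac{1}{766}\right) = 4294 + \left(\frac{2189}{-143} + \frac{1007}{383}\right) = 4294 + \left(2189 \left(- \frac{1}{143}\right) + \frac{1007}{383}\right) = 4294 + \left(- \frac{199}{13} + \frac{1007}{383}\right) = 4294 - \frac{63126}{4979} = \frac{21316700}{4979}$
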